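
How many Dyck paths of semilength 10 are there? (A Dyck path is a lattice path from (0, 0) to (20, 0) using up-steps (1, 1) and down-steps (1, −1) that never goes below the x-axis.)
C_10 = 16796

These Dyck paths are counted by the Catalan number C_n = (1/(n + 1)) · C(2n, n). For n = 10: C_10 = (1/11) · C(20, 10) = 184756/11 = 16796.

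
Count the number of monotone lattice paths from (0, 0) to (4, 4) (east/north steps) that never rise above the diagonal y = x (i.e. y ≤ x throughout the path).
Number of paths = 14

By the reflection principle (André's argument), the number of monotone paths to (4, 4) with n ≤ m that never go above y = x is C(8, 4) − C(8, 5) = 70 − 56 = 14.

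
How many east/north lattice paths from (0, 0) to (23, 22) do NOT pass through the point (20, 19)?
Number of paths = 2738250075600

Total paths from (0, 0) to (23, 22): C(45, 23) = 4116715363800. Paths through (20, 19): (paths (0, 0) → (20, 19)) × (paths (20, 19) → (23, 22)) = C(39, 20) · C(6, 3) = 68923264410 · 20 = 1378465288200. Avoidance count = 4116715363800 − 1378465288200 = 2738250075600.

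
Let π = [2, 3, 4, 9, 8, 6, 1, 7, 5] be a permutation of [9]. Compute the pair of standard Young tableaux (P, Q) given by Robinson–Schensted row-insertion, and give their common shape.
P = [1, 3, 4, 5, 7] / [2, 6] / [8] / [9];  Q = [1, 2, 3, 4, 8] / [5, 9] / [6] / [7];  common shape = (5, 2, 1, 1)

Row-insert the values π_1, π_2, … into P one at a time, bumping the leftmost entry strictly greater than the inserted value down to the next row. The recording tableau Q records, in position (i, j), the step at which that cell was added to P.
  Insert 2 (step 1): P = [2];  Q = [1]
  Insert 3 (step 2): P = [2, 3];  Q = [1, 2]
  Insert 4 (step 3): P = [2, 3, 4];  Q = [1, 2, 3]
  Insert 9 (step 4): P = [2, 3, 4, 9];  Q = [1, 2, 3, 4]
  Insert 8 (step 5): P = [2, 3, 4, 8] / [9];  Q = [1, 2, 3, 4] / [5]
  Insert 6 (step 6): P = [2, 3, 4, 6] / [8] / [9];  Q = [1, 2, 3, 4] / [5] / [6]
  Insert 1 (step 7): P = [1, 3, 4, 6] / [2] / [8] / [9];  Q = [1, 2, 3, 4] / [5] / [6] / [7]
  Insert 7 (step 8): P = [1, 3, 4, 6, 7] / [2] / [8] / [9];  Q = [1, 2, 3, 4, 8] / [5] / [6] / [7]
  Insert 5 (step 9): P = [1, 3, 4, 5, 7] / [2, 6] / [8] / [9];  Q = [1, 2, 3, 4, 8] / [5, 9] / [6] / [7]
Final shape: (5, 2, 1, 1).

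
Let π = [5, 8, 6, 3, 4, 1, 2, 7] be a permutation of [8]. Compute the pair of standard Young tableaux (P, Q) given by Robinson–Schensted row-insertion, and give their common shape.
P = [1, 2, 7] / [3, 4] / [5, 6] / [8];  Q = [1, 2, 8] / [3, 5] / [4, 7] / [6];  common shape = (3, 2, 2, 1)

Row-insert the values π_1, π_2, … into P one at a time, bumping the leftmost entry strictly greater than the inserted value down to the next row. The recording tableau Q records, in position (i, j), the step at which that cell was added to P.
  Insert 5 (step 1): P = [5];  Q = [1]
  Insert 8 (step 2): P = [5, 8];  Q = [1, 2]
  Insert 6 (step 3): P = [5, 6] / [8];  Q = [1, 2] / [3]
  Insert 3 (step 4): P = [3, 6] / [5] / [8];  Q = [1, 2] / [3] / [4]
  Insert 4 (step 5): P = [3, 4] / [5, 6] / [8];  Q = [1, 2] / [3, 5] / [4]
  Insert 1 (step 6): P = [1, 4] / [3, 6] / [5] / [8];  Q = [1, 2] / [3, 5] / [4] / [6]
  Insert 2 (step 7): P = [1, 2] / [3, 4] / [5, 6] / [8];  Q = [1, 2] / [3, 5] / [4, 7] / [6]
  Insert 7 (step 8): P = [1, 2, 7] / [3, 4] / [5, 6] / [8];  Q = [1, 2, 8] / [3, 5] / [4, 7] / [6]
Final shape: (3, 2, 2, 1).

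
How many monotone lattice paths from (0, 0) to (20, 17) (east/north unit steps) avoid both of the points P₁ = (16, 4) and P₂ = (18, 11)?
Number of paths = 14929997250

Inclusion–exclusion. Total paths: C(37, 20) = 15905368710. Through P₁: C(20, 16)·C(17, 4) = 11531100. Through P₂: C(29, 18)·C(8, 2) = 968724120. Since P₁ is strictly southwest of P₂, a monotone path through both must visit P₁ then P₂; paths through both = C(20, 16)·C(9, 2)·C(8, 2) = 4883760. Avoid both = 15905368710 − 11531100 − 968724120 + 4883760 = 14929997250.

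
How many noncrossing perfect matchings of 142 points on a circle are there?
C_71 = 5175569924646105559418940193995065716350

These noncrossing handshakes are counted by the Catalan number C_n = (1/(n + 1)) · C(2n, n). For n = 71: C_71 = (1/72) · C(142, 71) = 372641034574519600278163693967644731577200/72 = 5175569924646105559418940193995065716350.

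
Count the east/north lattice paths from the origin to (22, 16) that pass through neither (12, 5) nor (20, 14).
Number of paths = 12608095662

Inclusion–exclusion. Total paths: C(38, 22) = 22239974430. Through P₁: C(17, 12)·C(21, 10) = 2182606608. Through P₂: C(34, 20)·C(4, 2) = 8351853840. Since P₁ is strictly southwest of P₂, a monotone path through both must visit P₁ then P₂; paths through both = C(17, 12)·C(17, 8)·C(4, 2) = 902581680. Avoid both = 22239974430 − 2182606608 − 8351853840 + 902581680 = 12608095662.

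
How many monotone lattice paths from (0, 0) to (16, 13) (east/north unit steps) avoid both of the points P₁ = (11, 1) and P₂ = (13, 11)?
Number of paths = 42836139

Inclusion–exclusion. Total paths: C(29, 16) = 67863915. Through P₁: C(12, 11)·C(17, 5) = 74256. Through P₂: C(24, 13)·C(5, 3) = 24961440. Since P₁ is strictly southwest of P₂, a monotone path through both must visit P₁ then P₂; paths through both = C(12, 11)·C(12, 2)·C(5, 3) = 7920. Avoid both = 67863915 − 74256 − 24961440 + 7920 = 42836139.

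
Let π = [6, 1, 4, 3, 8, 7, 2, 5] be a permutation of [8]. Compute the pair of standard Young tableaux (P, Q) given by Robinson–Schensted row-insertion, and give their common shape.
P = [1, 2, 5] / [3, 7] / [4, 8] / [6];  Q = [1, 3, 5] / [2, 6] / [4, 8] / [7];  common shape = (3, 2, 2, 1)

Row-insert the values π_1, π_2, … into P one at a time, bumping the leftmost entry strictly greater than the inserted value down to the next row. The recording tableau Q records, in position (i, j), the step at which that cell was added to P.
  Insert 6 (step 1): P = [6];  Q = [1]
  Insert 1 (step 2): P = [1] / [6];  Q = [1] / [2]
  Insert 4 (step 3): P = [1, 4] / [6];  Q = [1, 3] / [2]
  Insert 3 (step 4): P = [1, 3] / [4] / [6];  Q = [1, 3] / [2] / [4]
  Insert 8 (step 5): P = [1, 3, 8] / [4] / [6];  Q = [1, 3, 5] / [2] / [4]
  Insert 7 (step 6): P = [1, 3, 7] / [4, 8] / [6];  Q = [1, 3, 5] / [2, 6] / [4]
  Insert 2 (step 7): P = [1, 2, 7] / [3, 8] / [4] / [6];  Q = [1, 3, 5] / [2, 6] / [4] / [7]
  Insert 5 (step 8): P = [1, 2, 5] / [3, 7] / [4, 8] / [6];  Q = [1, 3, 5] / [2, 6] / [4, 8] / [7]
Final shape: (3, 2, 2, 1).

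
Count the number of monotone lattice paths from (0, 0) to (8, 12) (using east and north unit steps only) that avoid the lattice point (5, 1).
Number of paths = 123786

Total paths from (0, 0) to (8, 12): C(20, 8) = 125970. Paths through (5, 1): (paths (0, 0) → (5, 1)) × (paths (5, 1) → (8, 12)) = C(6, 5) · C(14, 3) = 6 · 364 = 2184. Avoidance count = 125970 − 2184 = 123786.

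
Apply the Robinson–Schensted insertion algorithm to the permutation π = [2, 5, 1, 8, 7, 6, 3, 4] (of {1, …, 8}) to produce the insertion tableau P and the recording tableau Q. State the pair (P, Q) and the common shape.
P = [1, 3, 4] / [2, 5, 6] / [7] / [8];  Q = [1, 2, 4] / [3, 5, 8] / [6] / [7];  common shape = (3, 3, 1, 1)

Row-insert the values π_1, π_2, … into P one at a time, bumping the leftmost entry strictly greater than the inserted value down to the next row. The recording tableau Q records, in position (i, j), the step at which that cell was added to P.
  Insert 2 (step 1): P = [2];  Q = [1]
  Insert 5 (step 2): P = [2, 5];  Q = [1, 2]
  Insert 1 (step 3): P = [1, 5] / [2];  Q = [1, 2] / [3]
  Insert 8 (step 4): P = [1, 5, 8] / [2];  Q = [1, 2, 4] / [3]
  Insert 7 (step 5): P = [1, 5, 7] / [2, 8];  Q = [1, 2, 4] / [3, 5]
  Insert 6 (step 6): P = [1, 5, 6] / [2, 7] / [8];  Q = [1, 2, 4] / [3, 5] / [6]
  Insert 3 (step 7): P = [1, 3, 6] / [2, 5] / [7] / [8];  Q = [1, 2, 4] / [3, 5] / [6] / [7]
  Insert 4 (step 8): P = [1, 3, 4] / [2, 5, 6] / [7] / [8];  Q = [1, 2, 4] / [3, 5, 8] / [6] / [7]
Final shape: (3, 3, 1, 1).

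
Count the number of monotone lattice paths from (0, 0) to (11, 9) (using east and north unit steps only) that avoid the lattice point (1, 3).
Number of paths = 135928

Total paths from (0, 0) to (11, 9): C(20, 11) = 167960. Paths through (1, 3): (paths (0, 0) → (1, 3)) × (paths (1, 3) → (11, 9)) = C(4, 1) · C(16, 10) = 4 · 8008 = 32032. Avoidance count = 167960 − 32032 = 135928.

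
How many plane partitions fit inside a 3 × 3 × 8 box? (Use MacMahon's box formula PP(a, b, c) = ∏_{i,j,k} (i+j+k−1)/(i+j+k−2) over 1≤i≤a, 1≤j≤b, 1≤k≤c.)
PP(3, 3, 8) = 259545

Evaluate the triple product over i = 1..3, j = 1..3, k = 1..8. The factors are (2/1) · (3/2) · (4/3) · (5/4) · (6/5) · (7/6) · (8/7) · (9/8) · … (72 factors total). The numerators and denominators telescope so the product is an integer; carrying out the multiplication exactly gives PP(3, 3, 8) = 259545.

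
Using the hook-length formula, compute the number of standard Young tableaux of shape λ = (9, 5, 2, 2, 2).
# SYT of shape (9, 5, 2, 2, 2) = 39971250

Hook-length formula: f^λ = n! / Π hook(c), product over all cells c of the Young diagram. For λ = (9, 5, 2, 2, 2), n = 20 boxes. Hook lengths by row (left-to-right, top-to-bottom): [13, 12, 8, 7, 6, 4, 3, 2, 1]; [8, 7, 3, 2, 1]; [4, 3]; [3, 2]; [2, 1]. Product of hooks = 60866297856. So f^λ = 20! / 60866297856 = 2432902008176640000 / 60866297856 = 39971250.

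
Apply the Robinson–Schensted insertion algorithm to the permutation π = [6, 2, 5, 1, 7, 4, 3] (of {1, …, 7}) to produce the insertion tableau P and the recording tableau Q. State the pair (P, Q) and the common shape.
P = [1, 3, 7] / [2, 4] / [5] / [6];  Q = [1, 3, 5] / [2, 6] / [4] / [7];  common shape = (3, 2, 1, 1)

Row-insert the values π_1, π_2, … into P one at a time, bumping the leftmost entry strictly greater than the inserted value down to the next row. The recording tableau Q records, in position (i, j), the step at which that cell was added to P.
  Insert 6 (step 1): P = [6];  Q = [1]
  Insert 2 (step 2): P = [2] / [6];  Q = [1] / [2]
  Insert 5 (step 3): P = [2, 5] / [6];  Q = [1, 3] / [2]
  Insert 1 (step 4): P = [1, 5] / [2] / [6];  Q = [1, 3] / [2] / [4]
  Insert 7 (step 5): P = [1, 5, 7] / [2] / [6];  Q = [1, 3, 5] / [2] / [4]
  Insert 4 (step 6): P = [1, 4, 7] / [2, 5] / [6];  Q = [1, 3, 5] / [2, 6] / [4]
  Insert 3 (step 7): P = [1, 3, 7] / [2, 4] / [5] / [6];  Q = [1, 3, 5] / [2, 6] / [4] / [7]
Final shape: (3, 2, 1, 1).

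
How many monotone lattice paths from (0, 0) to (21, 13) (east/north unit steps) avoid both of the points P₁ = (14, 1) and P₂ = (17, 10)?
Number of paths = 632073465

Inclusion–exclusion. Total paths: C(34, 21) = 927983760. Through P₁: C(15, 14)·C(19, 7) = 755820. Through P₂: C(27, 17)·C(7, 4) = 295269975. Since P₁ is strictly southwest of P₂, a monotone path through both must visit P₁ then P₂; paths through both = C(15, 14)·C(12, 3)·C(7, 4) = 115500. Avoid both = 927983760 − 755820 − 295269975 + 115500 = 632073465.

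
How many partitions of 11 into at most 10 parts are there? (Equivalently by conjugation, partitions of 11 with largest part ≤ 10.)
p(11, parts ≤ 10) = 55

Partitions of 11 with all parts ≤ 10: 10+1, 9+2, 9+1+1, 8+3, 8+2+1, 8+1+1+1, 7+4, 7+3+1, 7+2+2, 7+2+1+1, 7+1+1+1+1, 6+5, 6+4+1, 6+3+2, 6+3+1+1, 6+2+2+1, 6+2+1+1+1, 6+1+1+1+1+1, 5+5+1, 5+4+2, 5+4+1+1, 5+3+3, 5+3+2+1, 5+3+1+1+1, 5+2+2+2, 5+2+2+1+1, 5+2+1+1+1+1, 5+1+1+1+1+1+1, 4+4+3, 4+4+2+1, … (55 total). Count = 55.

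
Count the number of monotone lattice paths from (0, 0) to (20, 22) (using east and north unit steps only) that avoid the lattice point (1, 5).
Number of paths = 462206627820

Total paths from (0, 0) to (20, 22): C(42, 20) = 513791607420. Paths through (1, 5): (paths (0, 0) → (1, 5)) × (paths (1, 5) → (20, 22)) = C(6, 1) · C(36, 19) = 6 · 8597496600 = 51584979600. Avoidance count = 513791607420 − 51584979600 = 462206627820.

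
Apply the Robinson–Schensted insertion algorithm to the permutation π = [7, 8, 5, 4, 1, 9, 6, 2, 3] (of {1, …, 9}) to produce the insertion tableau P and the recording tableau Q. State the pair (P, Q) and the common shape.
P = [1, 2, 3] / [4, 6, 9] / [5, 8] / [7];  Q = [1, 2, 6] / [3, 7, 9] / [4, 8] / [5];  common shape = (3, 3, 2, 1)

Row-insert the values π_1, π_2, … into P one at a time, bumping the leftmost entry strictly greater than the inserted value down to the next row. The recording tableau Q records, in position (i, j), the step at which that cell was added to P.
  Insert 7 (step 1): P = [7];  Q = [1]
  Insert 8 (step 2): P = [7, 8];  Q = [1, 2]
  Insert 5 (step 3): P = [5, 8] / [7];  Q = [1, 2] / [3]
  Insert 4 (step 4): P = [4, 8] / [5] / [7];  Q = [1, 2] / [3] / [4]
  Insert 1 (step 5): P = [1, 8] / [4] / [5] / [7];  Q = [1, 2] / [3] / [4] / [5]
  Insert 9 (step 6): P = [1, 8, 9] / [4] / [5] / [7];  Q = [1, 2, 6] / [3] / [4] / [5]
  Insert 6 (step 7): P = [1, 6, 9] / [4, 8] / [5] / [7];  Q = [1, 2, 6] / [3, 7] / [4] / [5]
  Insert 2 (step 8): P = [1, 2, 9] / [4, 6] / [5, 8] / [7];  Q = [1, 2, 6] / [3, 7] / [4, 8] / [5]
  Insert 3 (step 9): P = [1, 2, 3] / [4, 6, 9] / [5, 8] / [7];  Q = [1, 2, 6] / [3, 7, 9] / [4, 8] / [5]
Final shape: (3, 3, 2, 1).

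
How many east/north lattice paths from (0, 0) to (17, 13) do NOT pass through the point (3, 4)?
Number of paths = 91158200

Total paths from (0, 0) to (17, 13): C(30, 17) = 119759850. Paths through (3, 4): (paths (0, 0) → (3, 4)) × (paths (3, 4) → (17, 13)) = C(7, 3) · C(23, 14) = 35 · 817190 = 28601650. Avoidance count = 119759850 − 28601650 = 91158200.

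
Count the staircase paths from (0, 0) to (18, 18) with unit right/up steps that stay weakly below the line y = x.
C_18 = 477638700

These NE paths below the diagonal are counted by the Catalan number C_n = (1/(n + 1)) · C(2n, n). For n = 18: C_18 = (1/19) · C(36, 18) = 9075135300/19 = 477638700.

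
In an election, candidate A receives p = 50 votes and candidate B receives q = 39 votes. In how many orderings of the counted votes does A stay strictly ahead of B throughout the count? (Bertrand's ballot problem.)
Strict-lead orderings = 3288788989346817326803752

Total orderings of the 89 votes with 50 for A: C(89, 50) = 26609292731987885644139448. By the Bertrand ballot formula (Cycle Lemma / reflection principle), the number of orderings in which A is strictly ahead of B throughout is (p − q)/(p + q) · C(p + q, p) = (50 − 39)/(50 + 39) · 26609292731987885644139448 = 3288788989346817326803752.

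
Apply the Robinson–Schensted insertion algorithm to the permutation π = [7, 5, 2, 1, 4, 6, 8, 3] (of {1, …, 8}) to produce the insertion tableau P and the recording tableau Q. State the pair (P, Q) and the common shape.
P = [1, 3, 6, 8] / [2, 4] / [5] / [7];  Q = [1, 5, 6, 7] / [2, 8] / [3] / [4];  common shape = (4, 2, 1, 1)

Row-insert the values π_1, π_2, … into P one at a time, bumping the leftmost entry strictly greater than the inserted value down to the next row. The recording tableau Q records, in position (i, j), the step at which that cell was added to P.
  Insert 7 (step 1): P = [7];  Q = [1]
  Insert 5 (step 2): P = [5] / [7];  Q = [1] / [2]
  Insert 2 (step 3): P = [2] / [5] / [7];  Q = [1] / [2] / [3]
  Insert 1 (step 4): P = [1] / [2] / [5] / [7];  Q = [1] / [2] / [3] / [4]
  Insert 4 (step 5): P = [1, 4] / [2] / [5] / [7];  Q = [1, 5] / [2] / [3] / [4]
  Insert 6 (step 6): P = [1, 4, 6] / [2] / [5] / [7];  Q = [1, 5, 6] / [2] / [3] / [4]
  Insert 8 (step 7): P = [1, 4, 6, 8] / [2] / [5] / [7];  Q = [1, 5, 6, 7] / [2] / [3] / [4]
  Insert 3 (step 8): P = [1, 3, 6, 8] / [2, 4] / [5] / [7];  Q = [1, 5, 6, 7] / [2, 8] / [3] / [4]
Final shape: (4, 2, 1, 1).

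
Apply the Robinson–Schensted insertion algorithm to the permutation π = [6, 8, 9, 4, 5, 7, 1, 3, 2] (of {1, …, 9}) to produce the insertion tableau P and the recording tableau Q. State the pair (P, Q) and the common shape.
P = [1, 2, 7] / [3, 5, 9] / [4, 8] / [6];  Q = [1, 2, 3] / [4, 5, 6] / [7, 8] / [9];  common shape = (3, 3, 2, 1)

Row-insert the values π_1, π_2, … into P one at a time, bumping the leftmost entry strictly greater than the inserted value down to the next row. The recording tableau Q records, in position (i, j), the step at which that cell was added to P.
  Insert 6 (step 1): P = [6];  Q = [1]
  Insert 8 (step 2): P = [6, 8];  Q = [1, 2]
  Insert 9 (step 3): P = [6, 8, 9];  Q = [1, 2, 3]
  Insert 4 (step 4): P = [4, 8, 9] / [6];  Q = [1, 2, 3] / [4]
  Insert 5 (step 5): P = [4, 5, 9] / [6, 8];  Q = [1, 2, 3] / [4, 5]
  Insert 7 (step 6): P = [4, 5, 7] / [6, 8, 9];  Q = [1, 2, 3] / [4, 5, 6]
  Insert 1 (step 7): P = [1, 5, 7] / [4, 8, 9] / [6];  Q = [1, 2, 3] / [4, 5, 6] / [7]
  Insert 3 (step 8): P = [1, 3, 7] / [4, 5, 9] / [6, 8];  Q = [1, 2, 3] / [4, 5, 6] / [7, 8]
  Insert 2 (step 9): P = [1, 2, 7] / [3, 5, 9] / [4, 8] / [6];  Q = [1, 2, 3] / [4, 5, 6] / [7, 8] / [9]
Final shape: (3, 3, 2, 1).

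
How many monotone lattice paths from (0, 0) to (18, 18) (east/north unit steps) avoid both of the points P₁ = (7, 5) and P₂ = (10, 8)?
Number of paths = 5876553408

Inclusion–exclusion. Total paths: C(36, 18) = 9075135300. Through P₁: C(12, 7)·C(24, 11) = 1976946048. Through P₂: C(18, 10)·C(18, 8) = 1914762564. Since P₁ is strictly southwest of P₂, a monotone path through both must visit P₁ then P₂; paths through both = C(12, 7)·C(6, 3)·C(18, 8) = 693126720. Avoid both = 9075135300 − 1976946048 − 1914762564 + 693126720 = 5876553408.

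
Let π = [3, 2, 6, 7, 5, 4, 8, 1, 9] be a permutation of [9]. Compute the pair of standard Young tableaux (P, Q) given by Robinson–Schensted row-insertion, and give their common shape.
P = [1, 4, 7, 8, 9] / [2, 5] / [3] / [6];  Q = [1, 3, 4, 7, 9] / [2, 5] / [6] / [8];  common shape = (5, 2, 1, 1)

Row-insert the values π_1, π_2, … into P one at a time, bumping the leftmost entry strictly greater than the inserted value down to the next row. The recording tableau Q records, in position (i, j), the step at which that cell was added to P.
  Insert 3 (step 1): P = [3];  Q = [1]
  Insert 2 (step 2): P = [2] / [3];  Q = [1] / [2]
  Insert 6 (step 3): P = [2, 6] / [3];  Q = [1, 3] / [2]
  Insert 7 (step 4): P = [2, 6, 7] / [3];  Q = [1, 3, 4] / [2]
  Insert 5 (step 5): P = [2, 5, 7] / [3, 6];  Q = [1, 3, 4] / [2, 5]
  Insert 4 (step 6): P = [2, 4, 7] / [3, 5] / [6];  Q = [1, 3, 4] / [2, 5] / [6]
  Insert 8 (step 7): P = [2, 4, 7, 8] / [3, 5] / [6];  Q = [1, 3, 4, 7] / [2, 5] / [6]
  Insert 1 (step 8): P = [1, 4, 7, 8] / [2, 5] / [3] / [6];  Q = [1, 3, 4, 7] / [2, 5] / [6] / [8]
  Insert 9 (step 9): P = [1, 4, 7, 8, 9] / [2, 5] / [3] / [6];  Q = [1, 3, 4, 7, 9] / [2, 5] / [6] / [8]
Final shape: (5, 2, 1, 1).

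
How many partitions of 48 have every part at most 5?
p(48, parts ≤ 5) = 3266

Use the recurrence p(n, m) = p(n, m−1) + p(n−m, m): either the largest part is < m (count p(n, m−1)) or the largest part is exactly m (remove one copy of m, count p(n−m, m)). With p(0, ·) = 1 this gives p(48, parts ≤ 5) = 3266. (By conjugating Young diagrams, this also counts partitions of 48 into at most 5 parts.)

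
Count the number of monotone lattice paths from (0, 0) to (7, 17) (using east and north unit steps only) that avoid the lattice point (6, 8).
Number of paths = 316074

Total paths from (0, 0) to (7, 17): C(24, 7) = 346104. Paths through (6, 8): (paths (0, 0) → (6, 8)) × (paths (6, 8) → (7, 17)) = C(14, 6) · C(10, 1) = 3003 · 10 = 30030. Avoidance count = 346104 − 30030 = 316074.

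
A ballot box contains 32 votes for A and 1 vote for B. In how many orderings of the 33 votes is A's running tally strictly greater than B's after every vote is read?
Strict-lead orderings = 31

Total orderings of the 33 votes with 32 for A: C(33, 32) = 33. By the Bertrand ballot formula (Cycle Lemma / reflection principle), the number of orderings in which A is strictly ahead of B throughout is (p − q)/(p + q) · C(p + q, p) = (32 − 1)/(32 + 1) · 33 = 31.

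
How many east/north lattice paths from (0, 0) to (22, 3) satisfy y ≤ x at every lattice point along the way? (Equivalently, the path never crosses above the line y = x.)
Number of paths = 2000

By the reflection principle (André's argument), the number of monotone paths to (22, 3) with n ≤ m that never go above y = x is C(25, 22) − C(25, 23) = 2300 − 300 = 2000.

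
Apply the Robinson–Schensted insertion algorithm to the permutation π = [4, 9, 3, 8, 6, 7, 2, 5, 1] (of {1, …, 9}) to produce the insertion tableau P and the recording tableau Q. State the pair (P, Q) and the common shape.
P = [1, 5, 7] / [2, 6] / [3, 8] / [4] / [9];  Q = [1, 2, 6] / [3, 4] / [5, 8] / [7] / [9];  common shape = (3, 2, 2, 1, 1)

Row-insert the values π_1, π_2, … into P one at a time, bumping the leftmost entry strictly greater than the inserted value down to the next row. The recording tableau Q records, in position (i, j), the step at which that cell was added to P.
  Insert 4 (step 1): P = [4];  Q = [1]
  Insert 9 (step 2): P = [4, 9];  Q = [1, 2]
  Insert 3 (step 3): P = [3, 9] / [4];  Q = [1, 2] / [3]
  Insert 8 (step 4): P = [3, 8] / [4, 9];  Q = [1, 2] / [3, 4]
  Insert 6 (step 5): P = [3, 6] / [4, 8] / [9];  Q = [1, 2] / [3, 4] / [5]
  Insert 7 (step 6): P = [3, 6, 7] / [4, 8] / [9];  Q = [1, 2, 6] / [3, 4] / [5]
  Insert 2 (step 7): P = [2, 6, 7] / [3, 8] / [4] / [9];  Q = [1, 2, 6] / [3, 4] / [5] / [7]
  Insert 5 (step 8): P = [2, 5, 7] / [3, 6] / [4, 8] / [9];  Q = [1, 2, 6] / [3, 4] / [5, 8] / [7]
  Insert 1 (step 9): P = [1, 5, 7] / [2, 6] / [3, 8] / [4] / [9];  Q = [1, 2, 6] / [3, 4] / [5, 8] / [7] / [9]
Final shape: (3, 2, 2, 1, 1).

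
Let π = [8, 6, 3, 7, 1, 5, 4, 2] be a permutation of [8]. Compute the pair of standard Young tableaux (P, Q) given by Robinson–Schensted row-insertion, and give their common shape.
P = [1, 2] / [3, 4] / [5, 7] / [6] / [8];  Q = [1, 4] / [2, 6] / [3, 7] / [5] / [8];  common shape = (2, 2, 2, 1, 1)

Row-insert the values π_1, π_2, … into P one at a time, bumping the leftmost entry strictly greater than the inserted value down to the next row. The recording tableau Q records, in position (i, j), the step at which that cell was added to P.
  Insert 8 (step 1): P = [8];  Q = [1]
  Insert 6 (step 2): P = [6] / [8];  Q = [1] / [2]
  Insert 3 (step 3): P = [3] / [6] / [8];  Q = [1] / [2] / [3]
  Insert 7 (step 4): P = [3, 7] / [6] / [8];  Q = [1, 4] / [2] / [3]
  Insert 1 (step 5): P = [1, 7] / [3] / [6] / [8];  Q = [1, 4] / [2] / [3] / [5]
  Insert 5 (step 6): P = [1, 5] / [3, 7] / [6] / [8];  Q = [1, 4] / [2, 6] / [3] / [5]
  Insert 4 (step 7): P = [1, 4] / [3, 5] / [6, 7] / [8];  Q = [1, 4] / [2, 6] / [3, 7] / [5]
  Insert 2 (step 8): P = [1, 2] / [3, 4] / [5, 7] / [6] / [8];  Q = [1, 4] / [2, 6] / [3, 7] / [5] / [8]
Final shape: (2, 2, 2, 1, 1).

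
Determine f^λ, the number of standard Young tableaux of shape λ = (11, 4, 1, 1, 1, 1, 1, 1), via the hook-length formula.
# SYT of shape (11, 4, 1, 1, 1, 1, 1, 1) = 13168064

Hook-length formula: f^λ = n! / Π hook(c), product over all cells c of the Young diagram. For λ = (11, 4, 1, 1, 1, 1, 1, 1), n = 21 boxes. Hook lengths by row (left-to-right, top-to-bottom): [18, 11, 10, 9, 7, 6, 5, 4, 3, 2, 1]; [10, 3, 2, 1]; [6]; [5]; [4]; [3]; [2]; [1]. Product of hooks = 3879912960000. So f^λ = 21! / 3879912960000 = 51090942171709440000 / 3879912960000 = 13168064.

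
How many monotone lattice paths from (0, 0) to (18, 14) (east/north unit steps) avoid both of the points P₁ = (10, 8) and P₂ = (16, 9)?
Number of paths = 303560277

Inclusion–exclusion. Total paths: C(32, 18) = 471435600. Through P₁: C(18, 10)·C(14, 8) = 131405274. Through P₂: C(25, 16)·C(7, 2) = 42902475. Since P₁ is strictly southwest of P₂, a monotone path through both must visit P₁ then P₂; paths through both = C(18, 10)·C(7, 6)·C(7, 2) = 6432426. Avoid both = 471435600 − 131405274 − 42902475 + 6432426 = 303560277.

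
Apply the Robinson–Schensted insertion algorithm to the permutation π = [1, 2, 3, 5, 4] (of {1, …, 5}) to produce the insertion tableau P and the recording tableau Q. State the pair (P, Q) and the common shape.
P = [1, 2, 3, 4] / [5];  Q = [1, 2, 3, 4] / [5];  common shape = (4, 1)

Row-insert the values π_1, π_2, … into P one at a time, bumping the leftmost entry strictly greater than the inserted value down to the next row. The recording tableau Q records, in position (i, j), the step at which that cell was added to P.
  Insert 1 (step 1): P = [1];  Q = [1]
  Insert 2 (step 2): P = [1, 2];  Q = [1, 2]
  Insert 3 (step 3): P = [1, 2, 3];  Q = [1, 2, 3]
  Insert 5 (step 4): P = [1, 2, 3, 5];  Q = [1, 2, 3, 4]
  Insert 4 (step 5): P = [1, 2, 3, 4] / [5];  Q = [1, 2, 3, 4] / [5]
Final shape: (4, 1).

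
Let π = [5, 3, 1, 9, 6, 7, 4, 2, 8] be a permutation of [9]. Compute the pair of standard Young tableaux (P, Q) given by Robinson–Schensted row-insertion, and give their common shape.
P = [1, 2, 7, 8] / [3, 4] / [5, 6] / [9];  Q = [1, 4, 6, 9] / [2, 5] / [3, 7] / [8];  common shape = (4, 2, 2, 1)

Row-insert the values π_1, π_2, … into P one at a time, bumping the leftmost entry strictly greater than the inserted value down to the next row. The recording tableau Q records, in position (i, j), the step at which that cell was added to P.
  Insert 5 (step 1): P = [5];  Q = [1]
  Insert 3 (step 2): P = [3] / [5];  Q = [1] / [2]
  Insert 1 (step 3): P = [1] / [3] / [5];  Q = [1] / [2] / [3]
  Insert 9 (step 4): P = [1, 9] / [3] / [5];  Q = [1, 4] / [2] / [3]
  Insert 6 (step 5): P = [1, 6] / [3, 9] / [5];  Q = [1, 4] / [2, 5] / [3]
  Insert 7 (step 6): P = [1, 6, 7] / [3, 9] / [5];  Q = [1, 4, 6] / [2, 5] / [3]
  Insert 4 (step 7): P = [1, 4, 7] / [3, 6] / [5, 9];  Q = [1, 4, 6] / [2, 5] / [3, 7]
  Insert 2 (step 8): P = [1, 2, 7] / [3, 4] / [5, 6] / [9];  Q = [1, 4, 6] / [2, 5] / [3, 7] / [8]
  Insert 8 (step 9): P = [1, 2, 7, 8] / [3, 4] / [5, 6] / [9];  Q = [1, 4, 6, 9] / [2, 5] / [3, 7] / [8]
Final shape: (4, 2, 2, 1).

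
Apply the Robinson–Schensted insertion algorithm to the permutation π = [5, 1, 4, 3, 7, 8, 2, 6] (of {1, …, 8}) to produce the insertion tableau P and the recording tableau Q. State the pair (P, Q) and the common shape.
P = [1, 2, 6, 8] / [3, 7] / [4] / [5];  Q = [1, 3, 5, 6] / [2, 8] / [4] / [7];  common shape = (4, 2, 1, 1)

Row-insert the values π_1, π_2, … into P one at a time, bumping the leftmost entry strictly greater than the inserted value down to the next row. The recording tableau Q records, in position (i, j), the step at which that cell was added to P.
  Insert 5 (step 1): P = [5];  Q = [1]
  Insert 1 (step 2): P = [1] / [5];  Q = [1] / [2]
  Insert 4 (step 3): P = [1, 4] / [5];  Q = [1, 3] / [2]
  Insert 3 (step 4): P = [1, 3] / [4] / [5];  Q = [1, 3] / [2] / [4]
  Insert 7 (step 5): P = [1, 3, 7] / [4] / [5];  Q = [1, 3, 5] / [2] / [4]
  Insert 8 (step 6): P = [1, 3, 7, 8] / [4] / [5];  Q = [1, 3, 5, 6] / [2] / [4]
  Insert 2 (step 7): P = [1, 2, 7, 8] / [3] / [4] / [5];  Q = [1, 3, 5, 6] / [2] / [4] / [7]
  Insert 6 (step 8): P = [1, 2, 6, 8] / [3, 7] / [4] / [5];  Q = [1, 3, 5, 6] / [2, 8] / [4] / [7]
Final shape: (4, 2, 1, 1).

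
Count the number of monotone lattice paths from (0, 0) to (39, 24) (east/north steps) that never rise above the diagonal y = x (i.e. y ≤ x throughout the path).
Number of paths = 62662276367416530

By the reflection principle (André's argument), the number of monotone paths to (39, 24) with n ≤ m that never go above y = x is C(63, 39) − C(63, 40) = 156655690918541325 − 93993414551124795 = 62662276367416530.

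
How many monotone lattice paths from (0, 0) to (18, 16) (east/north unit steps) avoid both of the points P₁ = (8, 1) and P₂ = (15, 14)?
Number of paths = 1405931790

Inclusion–exclusion. Total paths: C(34, 18) = 2203961430. Through P₁: C(9, 8)·C(25, 10) = 29418840. Through P₂: C(29, 15)·C(5, 3) = 775587600. Since P₁ is strictly southwest of P₂, a monotone path through both must visit P₁ then P₂; paths through both = C(9, 8)·C(20, 7)·C(5, 3) = 6976800. Avoid both = 2203961430 − 29418840 − 775587600 + 6976800 = 1405931790.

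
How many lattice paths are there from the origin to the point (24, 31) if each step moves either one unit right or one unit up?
Number of paths = 2488589544741300

A monotone lattice path from (0, 0) to (24, 31) consists of 24 east steps and 31 north steps in some order, so it is determined by which 24 of the 55 steps are east. The count is C(55, 24) = 2488589544741300.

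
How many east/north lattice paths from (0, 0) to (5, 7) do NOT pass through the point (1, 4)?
Number of paths = 617

Total paths from (0, 0) to (5, 7): C(12, 5) = 792. Paths through (1, 4): (paths (0, 0) → (1, 4)) × (paths (1, 4) → (5, 7)) = C(5, 1) · C(7, 4) = 5 · 35 = 175. Avoidance count = 792 − 175 = 617.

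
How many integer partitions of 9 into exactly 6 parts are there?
p(9, 6 parts) = 3

Partitions of n into exactly k parts ↔ partitions of n − k into at most k parts (subtract 1 from each part). For n = 9, k = 6, the partitions are: 4+1+1+1+1+1, 3+2+1+1+1+1, 2+2+2+1+1+1. Count = 3.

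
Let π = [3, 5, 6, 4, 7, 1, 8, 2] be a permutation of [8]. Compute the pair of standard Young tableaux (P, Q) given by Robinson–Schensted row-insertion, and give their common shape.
P = [1, 2, 6, 7, 8] / [3, 4] / [5];  Q = [1, 2, 3, 5, 7] / [4, 8] / [6];  common shape = (5, 2, 1)

Row-insert the values π_1, π_2, … into P one at a time, bumping the leftmost entry strictly greater than the inserted value down to the next row. The recording tableau Q records, in position (i, j), the step at which that cell was added to P.
  Insert 3 (step 1): P = [3];  Q = [1]
  Insert 5 (step 2): P = [3, 5];  Q = [1, 2]
  Insert 6 (step 3): P = [3, 5, 6];  Q = [1, 2, 3]
  Insert 4 (step 4): P = [3, 4, 6] / [5];  Q = [1, 2, 3] / [4]
  Insert 7 (step 5): P = [3, 4, 6, 7] / [5];  Q = [1, 2, 3, 5] / [4]
  Insert 1 (step 6): P = [1, 4, 6, 7] / [3] / [5];  Q = [1, 2, 3, 5] / [4] / [6]
  Insert 8 (step 7): P = [1, 4, 6, 7, 8] / [3] / [5];  Q = [1, 2, 3, 5, 7] / [4] / [6]
  Insert 2 (step 8): P = [1, 2, 6, 7, 8] / [3, 4] / [5];  Q = [1, 2, 3, 5, 7] / [4, 8] / [6]
Final shape: (5, 2, 1).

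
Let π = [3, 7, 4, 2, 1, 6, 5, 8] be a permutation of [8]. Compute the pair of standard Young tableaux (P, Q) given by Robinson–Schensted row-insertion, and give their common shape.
P = [1, 4, 5, 8] / [2, 6] / [3] / [7];  Q = [1, 2, 6, 8] / [3, 7] / [4] / [5];  common shape = (4, 2, 1, 1)

Row-insert the values π_1, π_2, … into P one at a time, bumping the leftmost entry strictly greater than the inserted value down to the next row. The recording tableau Q records, in position (i, j), the step at which that cell was added to P.
  Insert 3 (step 1): P = [3];  Q = [1]
  Insert 7 (step 2): P = [3, 7];  Q = [1, 2]
  Insert 4 (step 3): P = [3, 4] / [7];  Q = [1, 2] / [3]
  Insert 2 (step 4): P = [2, 4] / [3] / [7];  Q = [1, 2] / [3] / [4]
  Insert 1 (step 5): P = [1, 4] / [2] / [3] / [7];  Q = [1, 2] / [3] / [4] / [5]
  Insert 6 (step 6): P = [1, 4, 6] / [2] / [3] / [7];  Q = [1, 2, 6] / [3] / [4] / [5]
  Insert 5 (step 7): P = [1, 4, 5] / [2, 6] / [3] / [7];  Q = [1, 2, 6] / [3, 7] / [4] / [5]
  Insert 8 (step 8): P = [1, 4, 5, 8] / [2, 6] / [3] / [7];  Q = [1, 2, 6, 8] / [3, 7] / [4] / [5]
Final shape: (4, 2, 1, 1).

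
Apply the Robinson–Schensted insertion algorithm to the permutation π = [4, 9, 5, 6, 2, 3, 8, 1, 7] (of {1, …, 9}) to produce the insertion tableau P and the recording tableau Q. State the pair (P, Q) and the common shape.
P = [1, 3, 6, 7] / [2, 5, 8] / [4] / [9];  Q = [1, 2, 4, 7] / [3, 6, 9] / [5] / [8];  common shape = (4, 3, 1, 1)

Row-insert the values π_1, π_2, … into P one at a time, bumping the leftmost entry strictly greater than the inserted value down to the next row. The recording tableau Q records, in position (i, j), the step at which that cell was added to P.
  Insert 4 (step 1): P = [4];  Q = [1]
  Insert 9 (step 2): P = [4, 9];  Q = [1, 2]
  Insert 5 (step 3): P = [4, 5] / [9];  Q = [1, 2] / [3]
  Insert 6 (step 4): P = [4, 5, 6] / [9];  Q = [1, 2, 4] / [3]
  Insert 2 (step 5): P = [2, 5, 6] / [4] / [9];  Q = [1, 2, 4] / [3] / [5]
  Insert 3 (step 6): P = [2, 3, 6] / [4, 5] / [9];  Q = [1, 2, 4] / [3, 6] / [5]
  Insert 8 (step 7): P = [2, 3, 6, 8] / [4, 5] / [9];  Q = [1, 2, 4, 7] / [3, 6] / [5]
  Insert 1 (step 8): P = [1, 3, 6, 8] / [2, 5] / [4] / [9];  Q = [1, 2, 4, 7] / [3, 6] / [5] / [8]
  Insert 7 (step 9): P = [1, 3, 6, 7] / [2, 5, 8] / [4] / [9];  Q = [1, 2, 4, 7] / [3, 6, 9] / [5] / [8]
Final shape: (4, 3, 1, 1).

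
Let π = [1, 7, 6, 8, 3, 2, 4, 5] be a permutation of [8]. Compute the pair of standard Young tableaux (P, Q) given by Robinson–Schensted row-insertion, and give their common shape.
P = [1, 2, 4, 5] / [3, 8] / [6] / [7];  Q = [1, 2, 4, 8] / [3, 7] / [5] / [6];  common shape = (4, 2, 1, 1)

Row-insert the values π_1, π_2, … into P one at a time, bumping the leftmost entry strictly greater than the inserted value down to the next row. The recording tableau Q records, in position (i, j), the step at which that cell was added to P.
  Insert 1 (step 1): P = [1];  Q = [1]
  Insert 7 (step 2): P = [1, 7];  Q = [1, 2]
  Insert 6 (step 3): P = [1, 6] / [7];  Q = [1, 2] / [3]
  Insert 8 (step 4): P = [1, 6, 8] / [7];  Q = [1, 2, 4] / [3]
  Insert 3 (step 5): P = [1, 3, 8] / [6] / [7];  Q = [1, 2, 4] / [3] / [5]
  Insert 2 (step 6): P = [1, 2, 8] / [3] / [6] / [7];  Q = [1, 2, 4] / [3] / [5] / [6]
  Insert 4 (step 7): P = [1, 2, 4] / [3, 8] / [6] / [7];  Q = [1, 2, 4] / [3, 7] / [5] / [6]
  Insert 5 (step 8): P = [1, 2, 4, 5] / [3, 8] / [6] / [7];  Q = [1, 2, 4, 8] / [3, 7] / [5] / [6]
Final shape: (4, 2, 1, 1).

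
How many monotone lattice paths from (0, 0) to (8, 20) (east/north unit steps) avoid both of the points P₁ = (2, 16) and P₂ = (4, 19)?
Number of paths = 3039350

Inclusion–exclusion. Total paths: C(28, 8) = 3108105. Through P₁: C(18, 2)·C(10, 6) = 32130. Through P₂: C(23, 4)·C(5, 4) = 44275. Since P₁ is strictly southwest of P₂, a monotone path through both must visit P₁ then P₂; paths through both = C(18, 2)·C(5, 2)·C(5, 4) = 7650. Avoid both = 3108105 − 32130 − 44275 + 7650 = 3039350.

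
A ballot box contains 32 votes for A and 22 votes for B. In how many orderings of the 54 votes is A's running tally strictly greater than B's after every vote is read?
Strict-lead orderings = 144539291740025

Total orderings of the 54 votes with 32 for A: C(54, 32) = 780512175396135. By the Bertrand ballot formula (Cycle Lemma / reflection principle), the number of orderings in which A is strictly ahead of B throughout is (p − q)/(p + q) · C(p + q, p) = (32 − 22)/(32 + 22) · 780512175396135 = 144539291740025.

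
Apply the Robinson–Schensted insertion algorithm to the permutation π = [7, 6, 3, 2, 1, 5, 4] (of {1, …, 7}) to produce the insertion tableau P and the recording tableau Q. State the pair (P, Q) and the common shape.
P = [1, 4] / [2, 5] / [3] / [6] / [7];  Q = [1, 6] / [2, 7] / [3] / [4] / [5];  common shape = (2, 2, 1, 1, 1)

Row-insert the values π_1, π_2, … into P one at a time, bumping the leftmost entry strictly greater than the inserted value down to the next row. The recording tableau Q records, in position (i, j), the step at which that cell was added to P.
  Insert 7 (step 1): P = [7];  Q = [1]
  Insert 6 (step 2): P = [6] / [7];  Q = [1] / [2]
  Insert 3 (step 3): P = [3] / [6] / [7];  Q = [1] / [2] / [3]
  Insert 2 (step 4): P = [2] / [3] / [6] / [7];  Q = [1] / [2] / [3] / [4]
  Insert 1 (step 5): P = [1] / [2] / [3] / [6] / [7];  Q = [1] / [2] / [3] / [4] / [5]
  Insert 5 (step 6): P = [1, 5] / [2] / [3] / [6] / [7];  Q = [1, 6] / [2] / [3] / [4] / [5]
  Insert 4 (step 7): P = [1, 4] / [2, 5] / [3] / [6] / [7];  Q = [1, 6] / [2, 7] / [3] / [4] / [5]
Final shape: (2, 2, 1, 1, 1).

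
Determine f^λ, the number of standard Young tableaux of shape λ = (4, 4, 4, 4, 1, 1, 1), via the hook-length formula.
# SYT of shape (4, 4, 4, 4, 1, 1, 1) = 3879876

Hook-length formula: f^λ = n! / Π hook(c), product over all cells c of the Young diagram. For λ = (4, 4, 4, 4, 1, 1, 1), n = 19 boxes. Hook lengths by row (left-to-right, top-to-bottom): [10, 6, 5, 4]; [9, 5, 4, 3]; [8, 4, 3, 2]; [7, 3, 2, 1]; [3]; [2]; [1]. Product of hooks = 31352832000. So f^λ = 19! / 31352832000 = 121645100408832000 / 31352832000 = 3879876.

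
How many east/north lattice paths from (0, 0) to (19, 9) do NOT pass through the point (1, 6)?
Number of paths = 6897590

Total paths from (0, 0) to (19, 9): C(28, 19) = 6906900. Paths through (1, 6): (paths (0, 0) → (1, 6)) × (paths (1, 6) → (19, 9)) = C(7, 1) · C(21, 18) = 7 · 1330 = 9310. Avoidance count = 6906900 − 9310 = 6897590.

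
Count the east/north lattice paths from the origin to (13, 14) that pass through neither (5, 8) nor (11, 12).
Number of paths = 9702591

Inclusion–exclusion. Total paths: C(27, 13) = 20058300. Through P₁: C(13, 5)·C(14, 8) = 3864861. Through P₂: C(23, 11)·C(4, 2) = 8112468. Since P₁ is strictly southwest of P₂, a monotone path through both must visit P₁ then P₂; paths through both = C(13, 5)·C(10, 6)·C(4, 2) = 1621620. Avoid both = 20058300 − 3864861 − 8112468 + 1621620 = 9702591.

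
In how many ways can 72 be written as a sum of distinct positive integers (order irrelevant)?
q(72) = 36352

A partition into distinct parts is a strictly decreasing sequence summing to n. The recurrence d(n, m) = d(n, m−1) + d(n−m, m−1) (use part m at most once) with q(n) = d(n, n) gives q(72) = 36352. (Euler's theorem: # distinct-part partitions = # odd-part partitions.)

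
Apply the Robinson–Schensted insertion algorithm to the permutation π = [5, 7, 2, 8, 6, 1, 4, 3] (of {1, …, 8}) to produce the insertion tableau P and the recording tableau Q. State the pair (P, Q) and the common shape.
P = [1, 3, 8] / [2, 4] / [5, 6] / [7];  Q = [1, 2, 4] / [3, 5] / [6, 7] / [8];  common shape = (3, 2, 2, 1)

Row-insert the values π_1, π_2, … into P one at a time, bumping the leftmost entry strictly greater than the inserted value down to the next row. The recording tableau Q records, in position (i, j), the step at which that cell was added to P.
  Insert 5 (step 1): P = [5];  Q = [1]
  Insert 7 (step 2): P = [5, 7];  Q = [1, 2]
  Insert 2 (step 3): P = [2, 7] / [5];  Q = [1, 2] / [3]
  Insert 8 (step 4): P = [2, 7, 8] / [5];  Q = [1, 2, 4] / [3]
  Insert 6 (step 5): P = [2, 6, 8] / [5, 7];  Q = [1, 2, 4] / [3, 5]
  Insert 1 (step 6): P = [1, 6, 8] / [2, 7] / [5];  Q = [1, 2, 4] / [3, 5] / [6]
  Insert 4 (step 7): P = [1, 4, 8] / [2, 6] / [5, 7];  Q = [1, 2, 4] / [3, 5] / [6, 7]
  Insert 3 (step 8): P = [1, 3, 8] / [2, 4] / [5, 6] / [7];  Q = [1, 2, 4] / [3, 5] / [6, 7] / [8]
Final shape: (3, 2, 2, 1).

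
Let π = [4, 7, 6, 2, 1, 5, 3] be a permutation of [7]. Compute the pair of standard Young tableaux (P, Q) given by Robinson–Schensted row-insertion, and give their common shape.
P = [1, 3] / [2, 5] / [4, 6] / [7];  Q = [1, 2] / [3, 6] / [4, 7] / [5];  common shape = (2, 2, 2, 1)

Row-insert the values π_1, π_2, … into P one at a time, bumping the leftmost entry strictly greater than the inserted value down to the next row. The recording tableau Q records, in position (i, j), the step at which that cell was added to P.
  Insert 4 (step 1): P = [4];  Q = [1]
  Insert 7 (step 2): P = [4, 7];  Q = [1, 2]
  Insert 6 (step 3): P = [4, 6] / [7];  Q = [1, 2] / [3]
  Insert 2 (step 4): P = [2, 6] / [4] / [7];  Q = [1, 2] / [3] / [4]
  Insert 1 (step 5): P = [1, 6] / [2] / [4] / [7];  Q = [1, 2] / [3] / [4] / [5]
  Insert 5 (step 6): P = [1, 5] / [2, 6] / [4] / [7];  Q = [1, 2] / [3, 6] / [4] / [5]
  Insert 3 (step 7): P = [1, 3] / [2, 5] / [4, 6] / [7];  Q = [1, 2] / [3, 6] / [4, 7] / [5]
Final shape: (2, 2, 2, 1).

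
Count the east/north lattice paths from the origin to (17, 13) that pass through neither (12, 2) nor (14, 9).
Number of paths = 90875372

Inclusion–exclusion. Total paths: C(30, 17) = 119759850. Through P₁: C(14, 12)·C(16, 5) = 397488. Through P₂: C(23, 14)·C(7, 3) = 28601650. Since P₁ is strictly southwest of P₂, a monotone path through both must visit P₁ then P₂; paths through both = C(14, 12)·C(9, 2)·C(7, 3) = 114660. Avoid both = 119759850 − 397488 − 28601650 + 114660 = 90875372.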